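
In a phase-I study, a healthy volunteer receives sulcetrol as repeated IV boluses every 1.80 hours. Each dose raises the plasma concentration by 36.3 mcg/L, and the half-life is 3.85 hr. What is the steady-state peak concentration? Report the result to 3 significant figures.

k = ln 2 / 3.85 = 0.1800 hr⁻¹
Fraction remaining after one interval: e^(−kτ) = e^(−0.1800 × 1.80) = 0.7232
R = 1 / (1 − 0.7232) = 3.613
Css,max = 36.3 × 3.613 ≈ 131 mcg/L

131 mcg/L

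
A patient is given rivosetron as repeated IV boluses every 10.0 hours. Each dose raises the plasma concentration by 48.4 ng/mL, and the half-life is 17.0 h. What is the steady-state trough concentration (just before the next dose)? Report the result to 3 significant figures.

96.1 ng/mL

k = ln 2 / 17.0 = 0.04077 h⁻¹
Fraction remaining after one interval: e^(−kτ) = e^(−0.04077 × 10.0) = 0.6652
R = 1 / (1 − 0.6652) = 2.986
Css,max = 48.4 × 2.986 = 144.5 ng/mL
Css,min = Css,max × e^(−kτ) = 144.5 × 0.6652 ≈ 96.1 ng/mL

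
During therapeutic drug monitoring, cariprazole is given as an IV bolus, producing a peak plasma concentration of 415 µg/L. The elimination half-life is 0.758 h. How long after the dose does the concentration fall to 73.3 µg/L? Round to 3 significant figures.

1.90 hours

k = ln 2 / 0.758 = 0.9144 h⁻¹
C(t) = C₀ e^(−kt)  ⇒  t = ln(C₀/C) / k
t = ln(415/73.3) / 0.9144 = 1.734 / 0.9144 ≈ 1.90 hours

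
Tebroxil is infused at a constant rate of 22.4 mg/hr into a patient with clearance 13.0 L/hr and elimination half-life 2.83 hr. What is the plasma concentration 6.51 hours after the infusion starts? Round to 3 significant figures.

Css = rate / CL = 22.4 / 13.0 = 1.723 mg/L
k = ln 2 / 2.83 = 0.2449 hr⁻¹
C(t) = Css (1 − e^(−kt)) = 1.723 × (1 − e^(−1.594)) = 1.723 × 0.7970 ≈ 1.37 mg/L

1.37 mg/L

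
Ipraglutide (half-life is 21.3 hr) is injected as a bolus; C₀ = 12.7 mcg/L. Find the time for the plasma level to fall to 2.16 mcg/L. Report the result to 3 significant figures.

54.4 hours

k = ln 2 / 21.3 = 0.03254 hr⁻¹
C(t) = C₀ e^(−kt)  ⇒  t = ln(C₀/C) / k
t = ln(12.7/2.16) / 0.03254 = 1.771 / 0.03254 ≈ 54.4 hours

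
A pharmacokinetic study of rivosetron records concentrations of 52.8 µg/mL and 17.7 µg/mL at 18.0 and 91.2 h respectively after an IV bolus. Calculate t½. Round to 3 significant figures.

k = ln(C₁/C₂) / (t₂ − t₁) = ln(52.8/17.7) / (91.2 − 18.0)
  = 1.093 / 73.20 = 0.01493 h⁻¹
t½ = ln 2 / k = ln 2 / 0.01493 ≈ 46.4 hours

46.4 hours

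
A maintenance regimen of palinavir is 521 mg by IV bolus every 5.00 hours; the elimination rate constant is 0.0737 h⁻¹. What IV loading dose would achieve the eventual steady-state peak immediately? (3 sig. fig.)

Accumulation ratio R = 1 / (1 − e^(−kτ)) = 1 / (1 − e^(−0.07370×5.00)) = 1 / (1 − 0.6918) = 3.244
Loading dose = maintenance dose × R = 521 × 3.244 ≈ 1690 mg

1690 mg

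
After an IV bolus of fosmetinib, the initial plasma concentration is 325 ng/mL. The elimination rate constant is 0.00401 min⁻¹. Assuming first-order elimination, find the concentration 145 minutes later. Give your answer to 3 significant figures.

182 ng/mL

C(t) = C₀ e^(−kt) = 325 × e^(−0.004010 × 145) = 325 × e^(−0.5814) = 325 × 0.5591 ≈ 182 ng/mL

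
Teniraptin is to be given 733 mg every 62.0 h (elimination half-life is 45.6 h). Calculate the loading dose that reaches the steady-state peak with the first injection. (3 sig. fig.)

k = ln 2 / 45.6 = 0.01520 h⁻¹
Accumulation ratio R = 1 / (1 − e^(−kτ)) = 1 / (1 − e^(−0.01520×62.0)) = 1 / (1 − 0.3897) = 1.638
Loading dose = maintenance dose × R = 733 × 1.638 ≈ 1200 mg

1200 mg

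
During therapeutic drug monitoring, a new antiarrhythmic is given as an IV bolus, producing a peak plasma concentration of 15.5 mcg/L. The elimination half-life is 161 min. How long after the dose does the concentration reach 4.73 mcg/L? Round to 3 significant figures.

k = ln 2 / 161 = 0.004305 min⁻¹
C(t) = C₀ e^(−kt)  ⇒  t = ln(C₀/C) / k
t = ln(15.5/4.73) / 0.004305 = 1.187 / 0.004305 ≈ 276 minutes

276 minutes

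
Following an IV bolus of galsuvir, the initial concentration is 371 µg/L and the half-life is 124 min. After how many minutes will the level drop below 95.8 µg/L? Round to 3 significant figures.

242 minutes

k = ln 2 / 124 = 0.005590 min⁻¹
C(t) = C₀ e^(−kt)  ⇒  t = ln(C₀/C) / k
t = ln(371/95.8) / 0.005590 = 1.354 / 0.005590 ≈ 242 minutes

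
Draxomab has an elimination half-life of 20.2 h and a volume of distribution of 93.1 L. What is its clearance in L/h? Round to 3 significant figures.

k = ln 2 / t½ = ln 2 / 20.2 = 0.03431 h⁻¹
CL = k · V = 0.03431 × 93.1 ≈ 3.19 L/h

3.19 L/h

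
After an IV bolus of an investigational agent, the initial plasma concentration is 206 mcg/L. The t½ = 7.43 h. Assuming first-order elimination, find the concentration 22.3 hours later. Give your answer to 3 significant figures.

k = ln 2 / 7.43 = 0.09329 h⁻¹
C(t) = C₀ e^(−kt) = 206 × e^(−0.09329 × 22.3) = 206 × e^(−2.080) = 206 × 0.1249 ≈ 25.7 mcg/L

25.7 mcg/L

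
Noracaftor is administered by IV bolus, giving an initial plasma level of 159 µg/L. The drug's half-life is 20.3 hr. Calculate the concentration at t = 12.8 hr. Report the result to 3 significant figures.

k = ln 2 / 20.3 = 0.03415 hr⁻¹
12.8 hr is 0.6305 half-lives, so C = 159 × (1/2)^0.6305 = 159 × 0.6459 ≈ 103 µg/L

103 µg/L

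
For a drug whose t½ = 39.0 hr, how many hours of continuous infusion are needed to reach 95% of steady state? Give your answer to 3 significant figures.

k = ln 2 / 39.0 = 0.01777 hr⁻¹
f = 1 − e^(−kt)  ⇒  t = −ln(1 − f) / k
t = −ln(1 − 0.95) / 0.01777 = 2.996 / 0.01777 ≈ 169 hours

169 hours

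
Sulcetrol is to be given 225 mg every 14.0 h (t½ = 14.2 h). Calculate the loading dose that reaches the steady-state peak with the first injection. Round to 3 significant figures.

k = ln 2 / 14.2 = 0.04881 h⁻¹
Accumulation ratio R = 1 / (1 − e^(−kτ)) = 1 / (1 − e^(−0.04881×14.0)) = 1 / (1 − 0.5049) = 2.020
Loading dose = maintenance dose × R = 225 × 2.020 ≈ 454 mg

454 mg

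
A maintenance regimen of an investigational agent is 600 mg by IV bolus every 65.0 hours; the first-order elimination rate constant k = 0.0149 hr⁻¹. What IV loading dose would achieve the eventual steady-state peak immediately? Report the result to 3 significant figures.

967 mg

Accumulation ratio R = 1 / (1 − e^(−kτ)) = 1 / (1 − e^(−0.01490×65.0)) = 1 / (1 − 0.3797) = 1.612
Loading dose = maintenance dose × R = 600 × 1.612 ≈ 967 mg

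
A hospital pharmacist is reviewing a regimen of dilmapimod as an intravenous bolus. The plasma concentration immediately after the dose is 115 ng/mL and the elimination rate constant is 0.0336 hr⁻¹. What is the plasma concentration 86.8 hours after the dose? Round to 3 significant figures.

6.22 ng/mL

C(t) = C₀ e^(−kt) = 115 × e^(−0.03360 × 86.8) = 115 × e^(−2.916) = 115 × 0.05412 ≈ 6.22 ng/mL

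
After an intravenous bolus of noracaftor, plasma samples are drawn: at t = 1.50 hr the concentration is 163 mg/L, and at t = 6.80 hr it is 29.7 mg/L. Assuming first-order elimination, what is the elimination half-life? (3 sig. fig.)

2.16 hours

k = ln(C₁/C₂) / (t₂ − t₁) = ln(163/29.7) / (6.80 − 1.50)
  = 1.703 / 5.300 = 0.3212 hr⁻¹
t½ = ln 2 / k = ln 2 / 0.3212 ≈ 2.16 hours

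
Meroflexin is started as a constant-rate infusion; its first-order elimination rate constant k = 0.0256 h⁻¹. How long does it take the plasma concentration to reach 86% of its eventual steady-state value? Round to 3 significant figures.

f = 1 − e^(−kt)  ⇒  t = −ln(1 − f) / k
t = −ln(1 − 0.86) / 0.02560 = 1.966 / 0.02560 ≈ 76.8 hours

76.8 hours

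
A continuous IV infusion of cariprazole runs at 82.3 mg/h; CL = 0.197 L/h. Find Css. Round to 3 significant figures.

418 mg/L

Css = infusion rate / CL = 82.3 / 0.197 ≈ 418 mg/L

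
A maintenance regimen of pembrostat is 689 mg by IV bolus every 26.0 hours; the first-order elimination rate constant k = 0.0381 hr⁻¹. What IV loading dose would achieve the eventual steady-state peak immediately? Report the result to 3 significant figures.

Accumulation ratio R = 1 / (1 − e^(−kτ)) = 1 / (1 − e^(−0.03810×26.0)) = 1 / (1 − 0.3714) = 1.591
Loading dose = maintenance dose × R = 689 × 1.591 ≈ 1100 mg

1100 mg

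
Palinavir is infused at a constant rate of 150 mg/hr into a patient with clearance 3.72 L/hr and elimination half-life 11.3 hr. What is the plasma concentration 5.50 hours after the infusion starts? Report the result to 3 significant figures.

Css = rate / CL = 150 / 3.72 = 40.32 mg/L
k = ln 2 / 11.3 = 0.06134 hr⁻¹
C(t) = Css (1 − e^(−kt)) = 40.32 × (1 − e^(−0.3374)) = 40.32 × 0.2864 ≈ 11.5 mg/L

11.5 mg/L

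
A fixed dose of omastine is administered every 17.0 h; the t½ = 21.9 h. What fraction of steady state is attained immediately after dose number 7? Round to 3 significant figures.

k = ln 2 / 21.9 = 0.03165 h⁻¹
f_n = 1 − e^(−nkτ) = 1 − e^(−7 × 0.03165 × 17.0) = 1 − e^(−3.766) = 1 − 0.02313 ≈ 0.977

0.977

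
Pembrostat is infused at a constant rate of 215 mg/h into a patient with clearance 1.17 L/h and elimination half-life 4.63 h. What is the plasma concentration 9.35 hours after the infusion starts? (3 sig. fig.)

138 mg/L

Css = rate / CL = 215 / 1.17 = 183.8 mg/L
k = ln 2 / 4.63 = 0.1497 h⁻¹
C(t) = Css (1 − e^(−kt)) = 183.8 × (1 − e^(−1.400)) = 183.8 × 0.7533 ≈ 138 mg/L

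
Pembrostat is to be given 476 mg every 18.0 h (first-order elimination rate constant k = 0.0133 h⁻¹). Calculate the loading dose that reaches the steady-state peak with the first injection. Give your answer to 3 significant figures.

2240 mg

Accumulation ratio R = 1 / (1 − e^(−kτ)) = 1 / (1 − e^(−0.01330×18.0)) = 1 / (1 − 0.7871) = 4.697
Loading dose = maintenance dose × R = 476 × 4.697 ≈ 2240 mg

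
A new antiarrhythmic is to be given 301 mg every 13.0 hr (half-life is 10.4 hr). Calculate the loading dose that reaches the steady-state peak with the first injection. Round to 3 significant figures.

519 mg

k = ln 2 / 10.4 = 0.06665 hr⁻¹
Accumulation ratio R = 1 / (1 − e^(−kτ)) = 1 / (1 − e^(−0.06665×13.0)) = 1 / (1 − 0.4204) = 1.725
Loading dose = maintenance dose × R = 301 × 1.725 ≈ 519 mg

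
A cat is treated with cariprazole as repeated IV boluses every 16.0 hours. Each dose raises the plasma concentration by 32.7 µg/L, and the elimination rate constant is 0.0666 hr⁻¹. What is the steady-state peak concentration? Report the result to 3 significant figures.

49.9 µg/L

Fraction remaining after one interval: e^(−kτ) = e^(−0.06660 × 16.0) = 0.3445
R = 1 / (1 − 0.3445) = 1.526
Css,max = 32.7 × 1.526 ≈ 49.9 µg/L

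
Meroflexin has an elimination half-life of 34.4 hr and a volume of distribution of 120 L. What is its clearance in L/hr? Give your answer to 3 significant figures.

k = ln 2 / t½ = ln 2 / 34.4 = 0.02015 hr⁻¹
CL = k · V = 0.02015 × 120 ≈ 2.42 L/hr

2.42 L/hr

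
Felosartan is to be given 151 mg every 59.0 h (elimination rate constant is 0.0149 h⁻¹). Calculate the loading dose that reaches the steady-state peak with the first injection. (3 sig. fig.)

258 mg

Accumulation ratio R = 1 / (1 − e^(−kτ)) = 1 / (1 − e^(−0.01490×59.0)) = 1 / (1 − 0.4152) = 1.710
Loading dose = maintenance dose × R = 151 × 1.710 ≈ 258 mg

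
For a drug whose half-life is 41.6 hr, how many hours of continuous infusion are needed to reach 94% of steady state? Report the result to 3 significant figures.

k = ln 2 / 41.6 = 0.01666 hr⁻¹
f = 1 − e^(−kt)  ⇒  t = −ln(1 − f) / k
t = −ln(1 − 0.94) / 0.01666 = 2.813 / 0.01666 ≈ 169 hours

169 hours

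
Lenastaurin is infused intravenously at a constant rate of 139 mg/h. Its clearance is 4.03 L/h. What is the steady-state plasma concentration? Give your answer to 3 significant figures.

34.5 µg/mL

Css = infusion rate / CL = 139 / 4.03 ≈ 34.5 µg/mL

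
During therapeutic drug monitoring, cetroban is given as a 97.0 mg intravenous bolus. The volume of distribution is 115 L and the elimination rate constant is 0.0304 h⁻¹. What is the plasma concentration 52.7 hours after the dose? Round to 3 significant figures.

C₀ = dose / V = 97.0 / 115 = 0.8435 mg/L
C(t) = C₀ e^(−kt) = 0.8435 × e^(−0.03040 × 52.7) = 0.8435 × e^(−1.602) = 0.8435 × 0.2015 ≈ 0.170 mg/L

0.170 mg/L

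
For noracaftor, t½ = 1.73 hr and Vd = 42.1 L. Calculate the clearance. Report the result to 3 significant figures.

k = ln 2 / t½ = ln 2 / 1.73 = 0.4007 hr⁻¹
CL = k · V = 0.4007 × 42.1 ≈ 16.9 L/hr

16.9 L/hr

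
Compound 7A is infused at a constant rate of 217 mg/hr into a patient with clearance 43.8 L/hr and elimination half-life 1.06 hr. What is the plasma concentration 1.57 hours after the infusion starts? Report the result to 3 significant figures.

Css = rate / CL = 217 / 43.8 = 4.954 µg/mL
k = ln 2 / 1.06 = 0.6539 hr⁻¹
C(t) = Css (1 − e^(−kt)) = 4.954 × (1 − e^(−1.027)) = 4.954 × 0.6418 ≈ 3.18 µg/mL

3.18 µg/mL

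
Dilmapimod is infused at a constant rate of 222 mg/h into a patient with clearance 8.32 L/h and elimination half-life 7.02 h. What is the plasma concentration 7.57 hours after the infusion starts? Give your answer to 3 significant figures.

14.0 µg/mL

Css = rate / CL = 222 / 8.32 = 26.68 µg/mL
k = ln 2 / 7.02 = 0.09874 h⁻¹
C(t) = Css (1 − e^(−kt)) = 26.68 × (1 − e^(−0.7475)) = 26.68 × 0.5264 ≈ 14.0 µg/mL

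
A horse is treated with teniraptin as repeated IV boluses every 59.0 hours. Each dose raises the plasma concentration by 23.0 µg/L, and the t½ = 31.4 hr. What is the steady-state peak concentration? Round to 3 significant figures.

31.6 µg/L

k = ln 2 / 31.4 = 0.02207 hr⁻¹
Fraction remaining after one interval: e^(−kτ) = e^(−0.02207 × 59.0) = 0.2719
R = 1 / (1 − 0.2719) = 1.373
Css,max = 23.0 × 1.373 ≈ 31.6 µg/L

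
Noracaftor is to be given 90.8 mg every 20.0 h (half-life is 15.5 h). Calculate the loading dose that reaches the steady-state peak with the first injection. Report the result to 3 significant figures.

k = ln 2 / 15.5 = 0.04472 h⁻¹
Accumulation ratio R = 1 / (1 − e^(−kτ)) = 1 / (1 − e^(−0.04472×20.0)) = 1 / (1 − 0.4089) = 1.692
Loading dose = maintenance dose × R = 90.8 × 1.692 ≈ 154 mg

154 mg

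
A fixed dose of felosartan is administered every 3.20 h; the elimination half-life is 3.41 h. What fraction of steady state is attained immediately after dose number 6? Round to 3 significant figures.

0.980

k = ln 2 / 3.41 = 0.2033 h⁻¹
f_n = 1 − e^(−nkτ) = 1 − e^(−6 × 0.2033 × 3.20) = 1 − e^(−3.903) = 1 − 0.02019 ≈ 0.980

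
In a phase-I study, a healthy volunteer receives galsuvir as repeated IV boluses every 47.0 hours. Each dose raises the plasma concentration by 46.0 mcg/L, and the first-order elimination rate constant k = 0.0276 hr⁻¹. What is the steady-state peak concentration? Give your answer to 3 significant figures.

Fraction remaining after one interval: e^(−kτ) = e^(−0.02760 × 47.0) = 0.2733
R = 1 / (1 − 0.2733) = 1.376
Css,max = 46.0 × 1.376 ≈ 63.3 mcg/L

63.3 mcg/L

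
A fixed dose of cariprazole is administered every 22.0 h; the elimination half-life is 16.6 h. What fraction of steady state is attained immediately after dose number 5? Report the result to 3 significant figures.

k = ln 2 / 16.6 = 0.04176 h⁻¹
f_n = 1 − e^(−nkτ) = 1 − e^(−5 × 0.04176 × 22.0) = 1 − e^(−4.593) = 1 − 0.01012 ≈ 0.990

0.990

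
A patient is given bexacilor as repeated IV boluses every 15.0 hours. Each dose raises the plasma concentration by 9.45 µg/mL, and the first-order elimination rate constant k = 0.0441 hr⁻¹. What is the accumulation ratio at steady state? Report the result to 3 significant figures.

2.07

Fraction remaining after one interval: e^(−kτ) = e^(−0.04410 × 15.0) = 0.5161
R = 1 / (1 − 0.5161) = 1 / 0.4839 ≈ 2.07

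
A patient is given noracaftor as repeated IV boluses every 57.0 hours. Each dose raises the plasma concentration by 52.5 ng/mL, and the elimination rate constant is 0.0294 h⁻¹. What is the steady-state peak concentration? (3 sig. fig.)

Fraction remaining after one interval: e^(−kτ) = e^(−0.02940 × 57.0) = 0.1872
R = 1 / (1 − 0.1872) = 1.230
Css,max = 52.5 × 1.230 ≈ 64.6 ng/mL

64.6 ng/mL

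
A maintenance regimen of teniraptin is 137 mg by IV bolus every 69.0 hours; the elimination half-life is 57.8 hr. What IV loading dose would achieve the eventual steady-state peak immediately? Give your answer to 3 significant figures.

243 mg

k = ln 2 / 57.8 = 0.01199 hr⁻¹
Accumulation ratio R = 1 / (1 − e^(−kτ)) = 1 / (1 − e^(−0.01199×69.0)) = 1 / (1 − 0.4372) = 1.777
Loading dose = maintenance dose × R = 137 × 1.777 ≈ 243 mg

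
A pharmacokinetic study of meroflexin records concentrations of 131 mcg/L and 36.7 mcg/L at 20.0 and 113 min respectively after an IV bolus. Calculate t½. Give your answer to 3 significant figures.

50.7 minutes

k = ln(C₁/C₂) / (t₂ − t₁) = ln(131/36.7) / (113 − 20.0)
  = 1.272 / 93.00 = 0.01368 min⁻¹
t½ = ln 2 / k = ln 2 / 0.01368 ≈ 50.7 minutes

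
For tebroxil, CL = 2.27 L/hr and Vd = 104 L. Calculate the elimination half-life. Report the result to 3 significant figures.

k = CL / V = 2.27 / 104 = 0.02183 hr⁻¹
t½ = ln 2 / k = ln 2 / 0.02183 ≈ 31.8 hours

31.8 hours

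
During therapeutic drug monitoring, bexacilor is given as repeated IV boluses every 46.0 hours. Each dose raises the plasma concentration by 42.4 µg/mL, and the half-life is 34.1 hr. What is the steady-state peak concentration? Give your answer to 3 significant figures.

69.8 µg/mL

k = ln 2 / 34.1 = 0.02033 hr⁻¹
Fraction remaining after one interval: e^(−kτ) = e^(−0.02033 × 46.0) = 0.3926
R = 1 / (1 − 0.3926) = 1.646
Css,max = 42.4 × 1.646 ≈ 69.8 µg/mL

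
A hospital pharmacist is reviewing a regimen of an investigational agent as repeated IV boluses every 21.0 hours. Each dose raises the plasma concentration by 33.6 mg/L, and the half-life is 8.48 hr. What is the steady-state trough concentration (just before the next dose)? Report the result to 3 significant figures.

7.36 mg/L

k = ln 2 / 8.48 = 0.08174 hr⁻¹
Fraction remaining after one interval: e^(−kτ) = e^(−0.08174 × 21.0) = 0.1797
R = 1 / (1 − 0.1797) = 1.219
Css,max = 33.6 × 1.219 = 40.96 mg/L
Css,min = Css,max × e^(−kτ) = 40.96 × 0.1797 ≈ 7.36 mg/L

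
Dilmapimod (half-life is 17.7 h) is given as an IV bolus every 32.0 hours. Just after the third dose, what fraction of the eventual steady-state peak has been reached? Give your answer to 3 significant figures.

k = ln 2 / 17.7 = 0.03916 h⁻¹
f_n = 1 − e^(−nkτ) = 1 − e^(−3 × 0.03916 × 32.0) = 1 − e^(−3.759) = 1 − 0.02330 ≈ 0.977

0.977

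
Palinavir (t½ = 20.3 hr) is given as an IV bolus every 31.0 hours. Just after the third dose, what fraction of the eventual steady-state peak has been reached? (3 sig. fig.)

0.958

k = ln 2 / 20.3 = 0.03415 hr⁻¹
f_n = 1 − e^(−nkτ) = 1 − e^(−3 × 0.03415 × 31.0) = 1 − e^(−3.176) = 1 − 0.04177 ≈ 0.958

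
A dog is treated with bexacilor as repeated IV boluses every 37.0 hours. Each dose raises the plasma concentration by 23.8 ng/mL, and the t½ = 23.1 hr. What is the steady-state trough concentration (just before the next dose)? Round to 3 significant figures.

k = ln 2 / 23.1 = 0.03001 hr⁻¹
Fraction remaining after one interval: e^(−kτ) = e^(−0.03001 × 37.0) = 0.3295
R = 1 / (1 − 0.3295) = 1.491
Css,max = 23.8 × 1.491 = 35.49 ng/mL
Css,min = Css,max × e^(−kτ) = 35.49 × 0.3295 ≈ 11.7 ng/mL

11.7 ng/mL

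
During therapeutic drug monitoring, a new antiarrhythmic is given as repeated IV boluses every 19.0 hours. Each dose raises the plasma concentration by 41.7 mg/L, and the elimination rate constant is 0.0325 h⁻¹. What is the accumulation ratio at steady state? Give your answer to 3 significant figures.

Fraction remaining after one interval: e^(−kτ) = e^(−0.03250 × 19.0) = 0.5393
R = 1 / (1 − 0.5393) = 1 / 0.4607 ≈ 2.17

2.17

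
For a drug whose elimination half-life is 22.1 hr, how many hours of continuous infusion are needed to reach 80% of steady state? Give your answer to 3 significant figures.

51.3 hours

k = ln 2 / 22.1 = 0.03136 hr⁻¹
f = 1 − e^(−kt)  ⇒  t = −ln(1 − f) / k
t = −ln(1 − 0.8) / 0.03136 = 1.609 / 0.03136 ≈ 51.3 hours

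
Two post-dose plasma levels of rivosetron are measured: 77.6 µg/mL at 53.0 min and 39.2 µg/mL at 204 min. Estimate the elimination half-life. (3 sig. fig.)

153 minutes

k = ln(C₁/C₂) / (t₂ − t₁) = ln(77.6/39.2) / (204 − 53.0)
  = 0.6829 / 151.0 = 0.004522 min⁻¹
t½ = ln 2 / k = ln 2 / 0.004522 ≈ 153 minutes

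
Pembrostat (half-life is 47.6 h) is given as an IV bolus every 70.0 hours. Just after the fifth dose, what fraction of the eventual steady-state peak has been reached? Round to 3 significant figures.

k = ln 2 / 47.6 = 0.01456 h⁻¹
f_n = 1 − e^(−nkτ) = 1 − e^(−5 × 0.01456 × 70.0) = 1 − e^(−5.097) = 1 − 0.006117 ≈ 0.994

0.994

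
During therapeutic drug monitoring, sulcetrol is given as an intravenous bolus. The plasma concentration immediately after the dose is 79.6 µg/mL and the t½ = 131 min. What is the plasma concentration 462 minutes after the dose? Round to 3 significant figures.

6.91 µg/mL

k = ln 2 / 131 = 0.005291 min⁻¹
C(t) = C₀ e^(−kt) = 79.6 × e^(−0.005291 × 462) = 79.6 × e^(−2.445) = 79.6 × 0.08677 ≈ 6.91 µg/mL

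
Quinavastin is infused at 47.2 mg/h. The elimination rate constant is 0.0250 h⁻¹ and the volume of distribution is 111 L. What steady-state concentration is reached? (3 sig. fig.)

CL = k · V = 0.0250 × 111 = 2.775 L/h
Css = rate / CL = 47.2 / 2.775 ≈ 17.0 µg/mL

17.0 µg/mL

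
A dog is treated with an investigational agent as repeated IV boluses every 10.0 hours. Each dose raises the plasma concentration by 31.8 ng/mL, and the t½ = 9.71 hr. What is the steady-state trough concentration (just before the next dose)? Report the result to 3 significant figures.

k = ln 2 / 9.71 = 0.07138 hr⁻¹
Fraction remaining after one interval: e^(−kτ) = e^(−0.07138 × 10.0) = 0.4898
R = 1 / (1 − 0.4898) = 1.960
Css,max = 31.8 × 1.960 = 62.32 ng/mL
Css,min = Css,max × e^(−kτ) = 62.32 × 0.4898 ≈ 30.5 ng/mL

30.5 ng/mL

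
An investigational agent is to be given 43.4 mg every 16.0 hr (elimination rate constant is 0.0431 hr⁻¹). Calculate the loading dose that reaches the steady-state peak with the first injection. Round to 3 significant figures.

Accumulation ratio R = 1 / (1 − e^(−kτ)) = 1 / (1 − e^(−0.04310×16.0)) = 1 / (1 − 0.5018) = 2.007
Loading dose = maintenance dose × R = 43.4 × 2.007 ≈ 87.1 mg

87.1 mg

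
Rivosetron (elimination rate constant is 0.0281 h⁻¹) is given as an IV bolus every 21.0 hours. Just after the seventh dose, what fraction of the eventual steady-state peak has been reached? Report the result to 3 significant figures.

f_n = 1 − e^(−nkτ) = 1 − e^(−7 × 0.02810 × 21.0) = 1 − e^(−4.131) = 1 − 0.01607 ≈ 0.984

0.984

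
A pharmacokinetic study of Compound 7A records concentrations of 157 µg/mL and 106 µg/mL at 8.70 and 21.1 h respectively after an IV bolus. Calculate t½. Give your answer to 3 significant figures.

k = ln(C₁/C₂) / (t₂ − t₁) = ln(157/106) / (21.1 − 8.70)
  = 0.3928 / 12.40 = 0.03168 h⁻¹
t½ = ln 2 / k = ln 2 / 0.03168 ≈ 21.9 hours

21.9 hours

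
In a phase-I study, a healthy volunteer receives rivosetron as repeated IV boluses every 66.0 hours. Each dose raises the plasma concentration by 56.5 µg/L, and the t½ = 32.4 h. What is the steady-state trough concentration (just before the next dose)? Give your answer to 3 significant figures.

k = ln 2 / 32.4 = 0.02139 h⁻¹
Fraction remaining after one interval: e^(−kτ) = e^(−0.02139 × 66.0) = 0.2437
R = 1 / (1 − 0.2437) = 1.322
Css,max = 56.5 × 1.322 = 74.70 µg/L
Css,min = Css,max × e^(−kτ) = 74.70 × 0.2437 ≈ 18.2 µg/L

18.2 µg/L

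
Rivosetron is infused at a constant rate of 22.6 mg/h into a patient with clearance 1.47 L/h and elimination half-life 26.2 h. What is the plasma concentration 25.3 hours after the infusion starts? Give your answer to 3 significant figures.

7.50 µg/mL

Css = rate / CL = 22.6 / 1.47 = 15.37 µg/mL
k = ln 2 / 26.2 = 0.02646 h⁻¹
C(t) = Css (1 − e^(−kt)) = 15.37 × (1 − e^(−0.6693)) = 15.37 × 0.4880 ≈ 7.50 µg/mL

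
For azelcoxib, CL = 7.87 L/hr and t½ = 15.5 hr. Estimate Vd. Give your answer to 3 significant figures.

k = ln 2 / t½ = ln 2 / 15.5 = 0.04472 hr⁻¹
V = CL / k = 7.87 / 0.04472 ≈ 176 L

176 L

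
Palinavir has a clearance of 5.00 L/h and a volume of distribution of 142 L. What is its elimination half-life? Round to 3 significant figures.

k = CL / V = 5.00 / 142 = 0.03521 h⁻¹
t½ = ln 2 / k = ln 2 / 0.03521 ≈ 19.7 hours

19.7 hours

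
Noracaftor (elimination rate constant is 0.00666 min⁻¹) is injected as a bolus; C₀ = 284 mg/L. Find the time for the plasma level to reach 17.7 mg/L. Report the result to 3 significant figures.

C(t) = C₀ e^(−kt)  ⇒  t = ln(C₀/C) / k
t = ln(284/17.7) / 0.006660 = 2.775 / 0.006660 ≈ 417 minutes

417 minutes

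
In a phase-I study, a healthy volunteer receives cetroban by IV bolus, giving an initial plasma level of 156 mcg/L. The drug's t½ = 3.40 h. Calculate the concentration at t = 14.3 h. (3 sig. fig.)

8.45 mcg/L

k = ln 2 / 3.40 = 0.2039 h⁻¹
14.3 h is 4.206 half-lives, so C = 156 × (1/2)^4.206 = 156 × 0.05419 ≈ 8.45 mcg/L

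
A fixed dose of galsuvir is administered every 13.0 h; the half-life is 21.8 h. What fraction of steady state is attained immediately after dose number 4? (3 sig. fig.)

0.809

k = ln 2 / 21.8 = 0.03180 h⁻¹
f_n = 1 − e^(−nkτ) = 1 − e^(−4 × 0.03180 × 13.0) = 1 − e^(−1.653) = 1 − 0.1914 ≈ 0.809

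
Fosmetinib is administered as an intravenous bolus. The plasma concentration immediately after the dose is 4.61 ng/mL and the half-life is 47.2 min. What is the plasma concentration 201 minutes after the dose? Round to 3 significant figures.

0.241 ng/mL

k = ln 2 / 47.2 = 0.01469 min⁻¹
201 min is 4.258 half-lives, so C = 4.61 × (1/2)^4.258 = 4.61 × 0.05225 ≈ 0.241 ng/mL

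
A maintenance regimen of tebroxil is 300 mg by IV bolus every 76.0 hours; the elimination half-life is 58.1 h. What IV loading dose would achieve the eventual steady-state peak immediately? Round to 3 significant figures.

k = ln 2 / 58.1 = 0.01193 h⁻¹
Accumulation ratio R = 1 / (1 − e^(−kτ)) = 1 / (1 − e^(−0.01193×76.0)) = 1 / (1 − 0.4039) = 1.677
Loading dose = maintenance dose × R = 300 × 1.677 ≈ 503 mg

503 mg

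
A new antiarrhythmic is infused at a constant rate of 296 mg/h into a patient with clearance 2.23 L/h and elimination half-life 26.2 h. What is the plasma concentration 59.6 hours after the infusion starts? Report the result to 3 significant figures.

Css = rate / CL = 296 / 2.23 = 132.7 µg/mL
k = ln 2 / 26.2 = 0.02646 h⁻¹
C(t) = Css (1 − e^(−kt)) = 132.7 × (1 − e^(−1.577)) = 132.7 × 0.7934 ≈ 105 µg/mL

105 µg/mL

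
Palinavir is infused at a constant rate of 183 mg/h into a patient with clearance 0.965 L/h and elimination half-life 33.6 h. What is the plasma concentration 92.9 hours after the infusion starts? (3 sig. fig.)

162 mg/L

Css = rate / CL = 183 / 0.965 = 189.6 mg/L
k = ln 2 / 33.6 = 0.02063 h⁻¹
C(t) = Css (1 − e^(−kt)) = 189.6 × (1 − e^(−1.916)) = 189.6 × 0.8529 ≈ 162 mg/L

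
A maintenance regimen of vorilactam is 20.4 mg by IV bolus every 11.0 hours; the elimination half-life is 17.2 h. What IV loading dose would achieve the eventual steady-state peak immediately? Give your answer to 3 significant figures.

57.0 mg

k = ln 2 / 17.2 = 0.04030 h⁻¹
Accumulation ratio R = 1 / (1 − e^(−kτ)) = 1 / (1 − e^(−0.04030×11.0)) = 1 / (1 − 0.6419) = 2.793
Loading dose = maintenance dose × R = 20.4 × 2.793 ≈ 57.0 mg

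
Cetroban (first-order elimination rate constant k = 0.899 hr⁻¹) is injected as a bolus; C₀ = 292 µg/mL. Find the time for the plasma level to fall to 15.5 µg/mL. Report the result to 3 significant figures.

C(t) = C₀ e^(−kt)  ⇒  t = ln(C₀/C) / k
t = ln(292/15.5) / 0.8990 = 2.936 / 0.8990 ≈ 3.27 hours

3.27 hours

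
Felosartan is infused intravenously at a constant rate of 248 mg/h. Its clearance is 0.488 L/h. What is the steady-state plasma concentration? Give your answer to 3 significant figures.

508 mg/L

Css = infusion rate / CL = 248 / 0.488 ≈ 508 mg/L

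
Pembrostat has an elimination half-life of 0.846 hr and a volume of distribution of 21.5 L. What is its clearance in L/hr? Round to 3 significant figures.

17.6 L/hr

k = ln 2 / t½ = ln 2 / 0.846 = 0.8193 hr⁻¹
CL = k · V = 0.8193 × 21.5 ≈ 17.6 L/hr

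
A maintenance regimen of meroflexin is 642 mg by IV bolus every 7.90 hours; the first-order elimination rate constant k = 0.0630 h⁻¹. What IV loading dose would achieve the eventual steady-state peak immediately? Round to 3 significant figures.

1640 mg

Accumulation ratio R = 1 / (1 − e^(−kτ)) = 1 / (1 − e^(−0.06300×7.90)) = 1 / (1 − 0.6079) = 2.551
Loading dose = maintenance dose × R = 642 × 2.551 ≈ 1640 mg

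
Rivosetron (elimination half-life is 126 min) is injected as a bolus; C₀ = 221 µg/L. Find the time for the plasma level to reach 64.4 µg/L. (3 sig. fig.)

k = ln 2 / 126 = 0.005501 min⁻¹
C(t) = C₀ e^(−kt)  ⇒  t = ln(C₀/C) / k
t = ln(221/64.4) / 0.005501 = 1.233 / 0.005501 ≈ 224 minutes

224 minutes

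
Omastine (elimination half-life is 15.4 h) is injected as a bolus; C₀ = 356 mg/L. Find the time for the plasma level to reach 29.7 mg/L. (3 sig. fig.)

55.2 hours

k = ln 2 / 15.4 = 0.04501 h⁻¹
C(t) = C₀ e^(−kt)  ⇒  t = ln(C₀/C) / k
t = ln(356/29.7) / 0.04501 = 2.484 / 0.04501 ≈ 55.2 hours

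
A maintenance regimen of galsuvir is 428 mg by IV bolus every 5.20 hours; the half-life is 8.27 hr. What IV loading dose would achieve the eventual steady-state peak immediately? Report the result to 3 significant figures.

k = ln 2 / 8.27 = 0.08381 hr⁻¹
Accumulation ratio R = 1 / (1 − e^(−kτ)) = 1 / (1 − e^(−0.08381×5.20)) = 1 / (1 − 0.6467) = 2.831
Loading dose = maintenance dose × R = 428 × 2.831 ≈ 1210 mg

1210 mg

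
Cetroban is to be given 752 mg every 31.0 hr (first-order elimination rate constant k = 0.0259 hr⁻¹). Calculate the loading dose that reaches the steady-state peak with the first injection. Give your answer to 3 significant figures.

1360 mg

Accumulation ratio R = 1 / (1 − e^(−kτ)) = 1 / (1 − e^(−0.02590×31.0)) = 1 / (1 − 0.4480) = 1.812
Loading dose = maintenance dose × R = 752 × 1.812 ≈ 1360 mg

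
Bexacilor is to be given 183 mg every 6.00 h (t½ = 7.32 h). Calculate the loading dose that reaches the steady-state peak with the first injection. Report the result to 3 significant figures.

k = ln 2 / 7.32 = 0.09469 h⁻¹
Accumulation ratio R = 1 / (1 − e^(−kτ)) = 1 / (1 − e^(−0.09469×6.00)) = 1 / (1 − 0.5666) = 2.307
Loading dose = maintenance dose × R = 183 × 2.307 ≈ 422 mg

422 mg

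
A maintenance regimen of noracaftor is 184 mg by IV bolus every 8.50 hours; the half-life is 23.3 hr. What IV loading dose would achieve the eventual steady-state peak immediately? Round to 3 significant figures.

k = ln 2 / 23.3 = 0.02975 hr⁻¹
Accumulation ratio R = 1 / (1 − e^(−kτ)) = 1 / (1 − e^(−0.02975×8.50)) = 1 / (1 − 0.7766) = 4.476
Loading dose = maintenance dose × R = 184 × 4.476 ≈ 824 mg

824 mg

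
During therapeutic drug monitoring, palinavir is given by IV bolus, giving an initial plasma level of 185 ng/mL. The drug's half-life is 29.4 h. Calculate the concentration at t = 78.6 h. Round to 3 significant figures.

k = ln 2 / 29.4 = 0.02358 h⁻¹
78.6 h is 2.673 half-lives, so C = 185 × (1/2)^2.673 = 185 × 0.1567 ≈ 29.0 ng/mL

29.0 ng/mL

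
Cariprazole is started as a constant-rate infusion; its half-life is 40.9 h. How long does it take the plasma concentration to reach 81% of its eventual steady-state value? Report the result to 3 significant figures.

98.0 hours

k = ln 2 / 40.9 = 0.01695 h⁻¹
f = 1 − e^(−kt)  ⇒  t = −ln(1 − f) / k
t = −ln(1 − 0.81) / 0.01695 = 1.661 / 0.01695 ≈ 98.0 hours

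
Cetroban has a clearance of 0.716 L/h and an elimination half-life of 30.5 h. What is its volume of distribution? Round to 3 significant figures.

31.5 L

k = ln 2 / t½ = ln 2 / 30.5 = 0.02273 h⁻¹
V = CL / k = 0.716 / 0.02273 ≈ 31.5 L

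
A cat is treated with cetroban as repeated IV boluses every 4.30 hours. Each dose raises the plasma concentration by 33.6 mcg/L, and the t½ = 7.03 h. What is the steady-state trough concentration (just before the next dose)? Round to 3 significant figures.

63.6 mcg/L

k = ln 2 / 7.03 = 0.09860 h⁻¹
Fraction remaining after one interval: e^(−kτ) = e^(−0.09860 × 4.30) = 0.6544
R = 1 / (1 − 0.6544) = 2.894
Css,max = 33.6 × 2.894 = 97.23 mcg/L
Css,min = Css,max × e^(−kτ) = 97.23 × 0.6544 ≈ 63.6 mcg/L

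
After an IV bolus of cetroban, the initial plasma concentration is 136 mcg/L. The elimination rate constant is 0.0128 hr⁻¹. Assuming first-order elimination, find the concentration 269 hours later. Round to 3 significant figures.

C(t) = C₀ e^(−kt) = 136 × e^(−0.01280 × 269) = 136 × e^(−3.443) = 136 × 0.03196 ≈ 4.35 mcg/L

4.35 mcg/L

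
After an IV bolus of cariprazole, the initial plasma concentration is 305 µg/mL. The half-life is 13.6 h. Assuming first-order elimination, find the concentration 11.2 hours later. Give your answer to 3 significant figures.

172 µg/mL

k = ln 2 / 13.6 = 0.05097 h⁻¹
11.2 h is 0.8235 half-lives, so C = 305 × (1/2)^0.8235 = 305 × 0.5651 ≈ 172 µg/mL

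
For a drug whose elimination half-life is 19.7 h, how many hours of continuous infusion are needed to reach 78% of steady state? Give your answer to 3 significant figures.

k = ln 2 / 19.7 = 0.03519 h⁻¹
f = 1 − e^(−kt)  ⇒  t = −ln(1 − f) / k
t = −ln(1 − 0.78) / 0.03519 = 1.514 / 0.03519 ≈ 43.0 hours

43.0 hours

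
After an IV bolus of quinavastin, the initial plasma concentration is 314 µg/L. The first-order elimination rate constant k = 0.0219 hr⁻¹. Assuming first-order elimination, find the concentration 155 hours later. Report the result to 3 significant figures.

10.5 µg/L

C(t) = C₀ e^(−kt) = 314 × e^(−0.02190 × 155) = 314 × e^(−3.394) = 314 × 0.03356 ≈ 10.5 µg/L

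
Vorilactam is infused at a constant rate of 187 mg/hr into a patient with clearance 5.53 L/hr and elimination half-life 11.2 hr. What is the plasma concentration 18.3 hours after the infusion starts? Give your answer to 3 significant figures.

22.9 µg/mL

Css = rate / CL = 187 / 5.53 = 33.82 µg/mL
k = ln 2 / 11.2 = 0.06189 hr⁻¹
C(t) = Css (1 − e^(−kt)) = 33.82 × (1 − e^(−1.133)) = 33.82 × 0.6778 ≈ 22.9 µg/mL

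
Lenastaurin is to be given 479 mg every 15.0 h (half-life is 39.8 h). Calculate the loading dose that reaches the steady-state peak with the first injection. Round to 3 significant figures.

k = ln 2 / 39.8 = 0.01742 h⁻¹
Accumulation ratio R = 1 / (1 − e^(−kτ)) = 1 / (1 − e^(−0.01742×15.0)) = 1 / (1 − 0.7701) = 4.350
Loading dose = maintenance dose × R = 479 × 4.350 ≈ 2080 mg

2080 mg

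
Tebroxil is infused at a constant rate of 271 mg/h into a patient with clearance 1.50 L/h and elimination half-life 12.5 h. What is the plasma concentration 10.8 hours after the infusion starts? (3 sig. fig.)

81.4 µg/mL

Css = rate / CL = 271 / 1.50 = 180.7 µg/mL
k = ln 2 / 12.5 = 0.05545 h⁻¹
C(t) = Css (1 − e^(−kt)) = 180.7 × (1 − e^(−0.5989)) = 180.7 × 0.4506 ≈ 81.4 µg/mL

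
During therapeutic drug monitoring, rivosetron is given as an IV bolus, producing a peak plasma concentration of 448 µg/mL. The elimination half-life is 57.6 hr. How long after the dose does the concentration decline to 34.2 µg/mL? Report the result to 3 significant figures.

k = ln 2 / 57.6 = 0.01203 hr⁻¹
C(t) = C₀ e^(−kt)  ⇒  t = ln(C₀/C) / k
t = ln(448/34.2) / 0.01203 = 2.573 / 0.01203 ≈ 214 hours

214 hours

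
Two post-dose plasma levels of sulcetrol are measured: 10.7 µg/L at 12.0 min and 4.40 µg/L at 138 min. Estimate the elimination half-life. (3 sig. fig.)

98.3 minutes

k = ln(C₁/C₂) / (t₂ − t₁) = ln(10.7/4.40) / (138 − 12.0)
  = 0.8886 / 126.0 = 0.007053 min⁻¹
t½ = ln 2 / k = ln 2 / 0.007053 ≈ 98.3 minutes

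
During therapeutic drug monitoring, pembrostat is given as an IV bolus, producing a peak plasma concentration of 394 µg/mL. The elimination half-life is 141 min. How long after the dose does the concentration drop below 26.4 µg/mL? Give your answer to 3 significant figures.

k = ln 2 / 141 = 0.004916 min⁻¹
C(t) = C₀ e^(−kt)  ⇒  t = ln(C₀/C) / k
t = ln(394/26.4) / 0.004916 = 2.703 / 0.004916 ≈ 550 minutes

550 minutes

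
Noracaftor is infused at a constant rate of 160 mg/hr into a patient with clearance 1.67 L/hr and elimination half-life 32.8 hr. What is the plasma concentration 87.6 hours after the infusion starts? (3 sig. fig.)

80.8 µg/mL

Css = rate / CL = 160 / 1.67 = 95.81 µg/mL
k = ln 2 / 32.8 = 0.02113 hr⁻¹
C(t) = Css (1 − e^(−kt)) = 95.81 × (1 − e^(−1.851)) = 95.81 × 0.8430 ≈ 80.8 µg/mL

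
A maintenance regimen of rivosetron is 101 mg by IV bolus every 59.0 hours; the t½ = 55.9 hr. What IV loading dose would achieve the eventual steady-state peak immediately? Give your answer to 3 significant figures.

k = ln 2 / 55.9 = 0.01240 hr⁻¹
Accumulation ratio R = 1 / (1 − e^(−kτ)) = 1 / (1 − e^(−0.01240×59.0)) = 1 / (1 − 0.4811) = 1.927
Loading dose = maintenance dose × R = 101 × 1.927 ≈ 195 mg

195 mg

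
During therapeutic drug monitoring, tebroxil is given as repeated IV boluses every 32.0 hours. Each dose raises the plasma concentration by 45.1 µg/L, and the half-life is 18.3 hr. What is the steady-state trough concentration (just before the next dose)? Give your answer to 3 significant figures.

k = ln 2 / 18.3 = 0.03788 hr⁻¹
Fraction remaining after one interval: e^(−kτ) = e^(−0.03788 × 32.0) = 0.2976
R = 1 / (1 − 0.2976) = 1.424
Css,max = 45.1 × 1.424 = 64.21 µg/L
Css,min = Css,max × e^(−kτ) = 64.21 × 0.2976 ≈ 19.1 µg/L

19.1 µg/L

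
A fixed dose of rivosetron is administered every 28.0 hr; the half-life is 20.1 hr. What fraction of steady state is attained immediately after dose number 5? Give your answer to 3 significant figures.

k = ln 2 / 20.1 = 0.03448 hr⁻¹
f_n = 1 − e^(−nkτ) = 1 − e^(−5 × 0.03448 × 28.0) = 1 − e^(−4.828) = 1 − 0.008003 ≈ 0.992

0.992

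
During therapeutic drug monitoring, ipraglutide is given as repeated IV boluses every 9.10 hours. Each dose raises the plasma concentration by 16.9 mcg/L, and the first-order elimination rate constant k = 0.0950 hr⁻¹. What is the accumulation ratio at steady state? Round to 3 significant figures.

Fraction remaining after one interval: e^(−kτ) = e^(−0.09500 × 9.10) = 0.4213
R = 1 / (1 − 0.4213) = 1 / 0.5787 ≈ 1.73

1.73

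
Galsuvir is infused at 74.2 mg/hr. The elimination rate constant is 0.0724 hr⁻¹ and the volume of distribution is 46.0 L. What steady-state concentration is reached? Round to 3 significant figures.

22.3 µg/mL

CL = k · V = 0.0724 × 46.0 = 3.330 L/hr
Css = rate / CL = 74.2 / 3.330 ≈ 22.3 µg/mL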